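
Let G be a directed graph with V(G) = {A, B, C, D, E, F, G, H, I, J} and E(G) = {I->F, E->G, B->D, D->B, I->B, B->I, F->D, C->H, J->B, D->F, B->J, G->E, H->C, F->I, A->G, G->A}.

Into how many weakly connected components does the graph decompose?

3

From A: component {A, E, G}.
From B: component {B, D, F, I, J}.
From C: component {C, H}.
That's 3 components.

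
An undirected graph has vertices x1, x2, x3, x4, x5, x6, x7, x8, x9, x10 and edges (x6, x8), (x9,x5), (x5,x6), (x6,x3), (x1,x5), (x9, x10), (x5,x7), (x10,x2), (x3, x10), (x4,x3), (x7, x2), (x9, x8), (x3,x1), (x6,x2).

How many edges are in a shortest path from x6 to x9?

2

Distance 0: x6.
Distance 1: x2, x3, x5, x8.
Distance 2: x1, x4, x7, x9, x10 — contains x9.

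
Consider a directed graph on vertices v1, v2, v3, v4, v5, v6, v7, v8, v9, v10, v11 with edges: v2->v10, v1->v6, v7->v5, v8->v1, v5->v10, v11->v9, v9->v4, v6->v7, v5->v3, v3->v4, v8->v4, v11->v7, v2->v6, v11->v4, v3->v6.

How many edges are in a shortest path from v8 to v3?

5

Distance 0: v8.
Distance 1: v1, v4.
Distance 2: v6.
Distance 3: v7.
Distance 4: v5.
Distance 5: v3, v10 — contains v3.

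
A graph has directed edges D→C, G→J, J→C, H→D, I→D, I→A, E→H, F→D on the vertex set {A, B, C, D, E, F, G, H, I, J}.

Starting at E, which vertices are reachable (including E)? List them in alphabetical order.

Start at E.
Its neighbours: H.
Then their neighbours: D.
Then next layer: C.
Nothing further is reachable.

C, D, E, H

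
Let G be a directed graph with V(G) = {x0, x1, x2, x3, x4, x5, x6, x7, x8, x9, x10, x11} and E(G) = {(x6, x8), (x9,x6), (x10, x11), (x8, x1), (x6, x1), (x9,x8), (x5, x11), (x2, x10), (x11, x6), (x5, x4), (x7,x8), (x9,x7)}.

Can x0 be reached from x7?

Explore from x7.
Distance 1: reach x8.
Distance 2: reach x1.
The search from x7 is exhausted; no directed path reaches x0.

No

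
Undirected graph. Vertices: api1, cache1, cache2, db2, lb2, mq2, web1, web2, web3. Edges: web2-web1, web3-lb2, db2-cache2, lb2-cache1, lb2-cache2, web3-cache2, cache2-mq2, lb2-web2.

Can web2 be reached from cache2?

Explore from cache2.
Distance 1: reach db2, lb2, mq2, web3.
Distance 2: reach cache1, web2.
Found web2.

Yes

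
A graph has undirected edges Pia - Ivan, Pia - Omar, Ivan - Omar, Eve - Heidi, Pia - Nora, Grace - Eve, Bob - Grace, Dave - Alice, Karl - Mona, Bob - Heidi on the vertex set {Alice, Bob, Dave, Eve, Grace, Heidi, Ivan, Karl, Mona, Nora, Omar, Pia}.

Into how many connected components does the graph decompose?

From Alice: component {Alice, Dave}.
From Bob: component {Bob, Eve, Grace, Heidi}.
From Ivan: component {Ivan, Nora, Omar, Pia}.
From Karl: component {Karl, Mona}.
That's 4 components.

4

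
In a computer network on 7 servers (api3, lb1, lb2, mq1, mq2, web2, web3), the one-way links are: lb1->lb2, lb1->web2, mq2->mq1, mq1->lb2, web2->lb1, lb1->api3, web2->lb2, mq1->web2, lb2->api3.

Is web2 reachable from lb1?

Explore from lb1.
Distance 1: reach api3, lb2, web2.
Found web2.

Yes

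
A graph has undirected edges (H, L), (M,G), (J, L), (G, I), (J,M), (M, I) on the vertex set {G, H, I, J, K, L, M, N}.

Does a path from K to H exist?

K has no edges, so nothing is reachable from it.

No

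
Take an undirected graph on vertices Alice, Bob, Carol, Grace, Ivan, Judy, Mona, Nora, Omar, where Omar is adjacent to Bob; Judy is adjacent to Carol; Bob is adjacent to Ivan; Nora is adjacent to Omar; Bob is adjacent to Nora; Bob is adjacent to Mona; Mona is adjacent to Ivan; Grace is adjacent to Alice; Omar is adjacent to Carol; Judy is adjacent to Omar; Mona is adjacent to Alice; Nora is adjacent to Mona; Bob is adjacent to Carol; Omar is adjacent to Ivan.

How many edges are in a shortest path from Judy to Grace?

5

Distance 0: Judy.
Distance 1: Carol, Omar.
Distance 2: Bob, Ivan, Nora.
Distance 3: Mona.
Distance 4: Alice.
Distance 5: Grace — contains Grace.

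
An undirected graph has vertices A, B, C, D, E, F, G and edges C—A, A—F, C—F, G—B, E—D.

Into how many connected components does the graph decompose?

3

From A: component {A, C, F}.
From B: component {B, G}.
From D: component {D, E}.
That's 3 components.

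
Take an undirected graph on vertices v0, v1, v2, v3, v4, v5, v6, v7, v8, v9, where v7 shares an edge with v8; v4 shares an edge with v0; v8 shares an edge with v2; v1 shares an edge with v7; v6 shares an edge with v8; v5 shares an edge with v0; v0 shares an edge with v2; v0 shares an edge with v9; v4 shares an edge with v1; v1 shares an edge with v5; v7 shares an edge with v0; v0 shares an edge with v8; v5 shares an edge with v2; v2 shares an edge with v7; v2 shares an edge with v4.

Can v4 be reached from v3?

No

v3 has no edges, so nothing is reachable from it.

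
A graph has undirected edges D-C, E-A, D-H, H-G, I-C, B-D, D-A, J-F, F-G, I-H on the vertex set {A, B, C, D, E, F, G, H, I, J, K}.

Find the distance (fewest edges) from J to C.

5

Distance 0: J.
Distance 1: F.
Distance 2: G.
Distance 3: H.
Distance 4: D, I.
Distance 5: A, B, C — contains C.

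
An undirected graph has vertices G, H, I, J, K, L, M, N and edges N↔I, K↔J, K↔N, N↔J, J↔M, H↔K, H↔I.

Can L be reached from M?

No

Explore from M.
Distance 1: reach J.
Distance 2: reach K, N.
Distance 3: reach H, I.
The search is exhausted without reaching L; it lies in a different component.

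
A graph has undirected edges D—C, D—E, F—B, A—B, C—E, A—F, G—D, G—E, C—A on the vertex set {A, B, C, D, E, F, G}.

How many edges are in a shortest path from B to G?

Distance 0: B.
Distance 1: A, F.
Distance 2: C.
Distance 3: D, E.
Distance 4: G — contains G.

4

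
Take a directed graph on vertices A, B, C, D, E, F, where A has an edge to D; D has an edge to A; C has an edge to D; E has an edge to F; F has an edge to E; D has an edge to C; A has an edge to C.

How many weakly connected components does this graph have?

From A: component {A, C, D}.
From B: component {B}.
From E: component {E, F}.
That's 3 components.

3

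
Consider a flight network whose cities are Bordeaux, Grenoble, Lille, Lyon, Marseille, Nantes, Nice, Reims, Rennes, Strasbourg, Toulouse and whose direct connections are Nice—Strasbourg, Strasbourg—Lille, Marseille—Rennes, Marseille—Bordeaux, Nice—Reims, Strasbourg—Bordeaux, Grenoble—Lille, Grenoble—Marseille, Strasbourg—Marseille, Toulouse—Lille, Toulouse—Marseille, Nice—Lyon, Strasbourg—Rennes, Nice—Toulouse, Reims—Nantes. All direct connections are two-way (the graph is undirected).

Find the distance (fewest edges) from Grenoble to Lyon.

4

Distance 0: Grenoble.
Distance 1: Lille, Marseille.
Distance 2: Bordeaux, Rennes, Strasbourg, Toulouse.
Distance 3: Nice.
Distance 4: Lyon, Reims — contains Lyon.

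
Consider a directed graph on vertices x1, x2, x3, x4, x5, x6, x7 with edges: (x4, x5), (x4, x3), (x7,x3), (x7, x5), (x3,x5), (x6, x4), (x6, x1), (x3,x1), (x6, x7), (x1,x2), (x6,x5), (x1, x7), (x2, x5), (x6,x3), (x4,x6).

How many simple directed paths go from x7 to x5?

x7→x3→x1→x2→x5
x7→x3→x5
x7→x5

3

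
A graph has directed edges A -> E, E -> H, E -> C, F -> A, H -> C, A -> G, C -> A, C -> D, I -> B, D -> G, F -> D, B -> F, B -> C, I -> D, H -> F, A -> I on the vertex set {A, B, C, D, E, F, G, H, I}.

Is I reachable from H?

Explore from H.
Distance 1: reach C, F.
Distance 2: reach A, D.
Distance 3: reach E, G, I.
Found I.

Yes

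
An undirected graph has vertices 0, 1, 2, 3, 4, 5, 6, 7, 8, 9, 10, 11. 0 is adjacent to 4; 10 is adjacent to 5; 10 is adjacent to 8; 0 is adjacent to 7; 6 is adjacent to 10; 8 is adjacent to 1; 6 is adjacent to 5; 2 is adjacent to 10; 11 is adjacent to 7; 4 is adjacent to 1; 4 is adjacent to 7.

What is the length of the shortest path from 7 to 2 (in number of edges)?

5

Distance 0: 7.
Distance 1: 0, 4, 11.
Distance 2: 1.
Distance 3: 8.
Distance 4: 10.
Distance 5: 2, 5, 6 — contains 2.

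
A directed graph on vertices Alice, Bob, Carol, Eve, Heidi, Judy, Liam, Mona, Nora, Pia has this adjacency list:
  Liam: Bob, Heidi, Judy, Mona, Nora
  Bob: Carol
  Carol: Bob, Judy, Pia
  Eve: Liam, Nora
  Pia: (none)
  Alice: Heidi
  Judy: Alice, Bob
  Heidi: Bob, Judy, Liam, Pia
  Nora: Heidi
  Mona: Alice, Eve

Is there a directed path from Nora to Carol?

Explore from Nora.
Distance 1: reach Heidi.
Distance 2: reach Bob, Judy, Liam, Pia.
Distance 3: reach Alice, Carol, Mona.
Found Carol.

Yes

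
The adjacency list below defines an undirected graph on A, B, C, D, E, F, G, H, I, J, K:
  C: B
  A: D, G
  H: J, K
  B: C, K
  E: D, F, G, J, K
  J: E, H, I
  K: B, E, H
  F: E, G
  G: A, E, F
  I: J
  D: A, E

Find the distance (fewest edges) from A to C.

Distance 0: A.
Distance 1: D, G.
Distance 2: E, F.
Distance 3: J, K.
Distance 4: B, H, I.
Distance 5: C — contains C.

5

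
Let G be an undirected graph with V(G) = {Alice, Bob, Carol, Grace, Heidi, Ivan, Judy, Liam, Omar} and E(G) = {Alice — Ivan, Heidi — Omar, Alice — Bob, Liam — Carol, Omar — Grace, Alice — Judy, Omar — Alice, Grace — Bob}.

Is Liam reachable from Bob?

Explore from Bob.
Distance 1: reach Alice, Grace.
Distance 2: reach Ivan, Judy, Omar.
Distance 3: reach Heidi.
The search is exhausted without reaching Liam; it lies in a different component.

No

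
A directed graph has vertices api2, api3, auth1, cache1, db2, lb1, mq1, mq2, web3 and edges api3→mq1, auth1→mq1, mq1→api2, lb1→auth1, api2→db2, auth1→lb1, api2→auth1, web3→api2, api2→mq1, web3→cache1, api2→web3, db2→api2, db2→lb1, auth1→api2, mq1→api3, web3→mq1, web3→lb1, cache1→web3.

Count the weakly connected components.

From api2: component {api2, api3, auth1, cache1, db2, lb1, mq1, web3}.
From mq2: component {mq2}.
That's 2 components.

2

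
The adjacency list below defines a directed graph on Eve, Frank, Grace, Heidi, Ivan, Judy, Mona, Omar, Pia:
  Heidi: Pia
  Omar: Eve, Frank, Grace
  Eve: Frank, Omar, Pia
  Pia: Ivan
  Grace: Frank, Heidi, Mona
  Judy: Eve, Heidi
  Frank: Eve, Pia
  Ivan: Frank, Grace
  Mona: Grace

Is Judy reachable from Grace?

No

Explore from Grace.
Distance 1: reach Frank, Heidi, Mona.
Distance 2: reach Eve, Pia.
Distance 3: reach Ivan, Omar.
The search from Grace is exhausted; no directed path reaches Judy.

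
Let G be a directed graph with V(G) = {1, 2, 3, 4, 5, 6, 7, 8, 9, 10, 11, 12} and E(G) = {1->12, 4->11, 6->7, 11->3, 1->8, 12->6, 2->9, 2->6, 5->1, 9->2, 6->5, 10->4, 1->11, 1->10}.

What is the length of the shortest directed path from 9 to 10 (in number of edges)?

Distance 0: 9.
Distance 1: 2.
Distance 2: 6.
Distance 3: 5, 7.
Distance 4: 1.
Distance 5: 8, 10, 11, 12 — contains 10.

5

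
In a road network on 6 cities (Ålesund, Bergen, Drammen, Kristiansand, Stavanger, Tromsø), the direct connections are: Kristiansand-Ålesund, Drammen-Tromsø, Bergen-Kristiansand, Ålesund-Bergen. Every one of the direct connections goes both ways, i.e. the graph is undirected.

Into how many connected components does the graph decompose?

From Ålesund: component {Ålesund, Bergen, Kristiansand}.
From Drammen: component {Drammen, Tromsø}.
From Stavanger: component {Stavanger}.
That's 3 components.

3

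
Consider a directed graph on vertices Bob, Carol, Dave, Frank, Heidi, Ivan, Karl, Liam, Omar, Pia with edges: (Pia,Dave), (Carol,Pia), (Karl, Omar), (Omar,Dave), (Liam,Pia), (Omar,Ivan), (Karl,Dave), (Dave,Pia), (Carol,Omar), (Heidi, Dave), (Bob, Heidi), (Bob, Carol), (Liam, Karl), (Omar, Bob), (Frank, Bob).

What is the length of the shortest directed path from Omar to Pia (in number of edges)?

2

Distance 0: Omar.
Distance 1: Bob, Dave, Ivan.
Distance 2: Carol, Heidi, Pia — contains Pia.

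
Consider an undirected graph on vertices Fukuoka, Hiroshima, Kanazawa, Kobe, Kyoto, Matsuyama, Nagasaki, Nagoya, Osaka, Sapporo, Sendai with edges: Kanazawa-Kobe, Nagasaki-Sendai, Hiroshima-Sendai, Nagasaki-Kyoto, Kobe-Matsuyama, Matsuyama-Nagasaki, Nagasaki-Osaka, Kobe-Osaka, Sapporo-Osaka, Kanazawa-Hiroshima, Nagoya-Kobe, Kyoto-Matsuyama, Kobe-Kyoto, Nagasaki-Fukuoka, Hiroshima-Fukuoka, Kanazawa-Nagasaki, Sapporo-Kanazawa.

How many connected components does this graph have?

1

From Fukuoka: component {Fukuoka, Hiroshima, Kanazawa, Kobe, Kyoto, Matsuyama, Nagasaki, Nagoya, Osaka, Sapporo, Sendai}.
That's 1 component.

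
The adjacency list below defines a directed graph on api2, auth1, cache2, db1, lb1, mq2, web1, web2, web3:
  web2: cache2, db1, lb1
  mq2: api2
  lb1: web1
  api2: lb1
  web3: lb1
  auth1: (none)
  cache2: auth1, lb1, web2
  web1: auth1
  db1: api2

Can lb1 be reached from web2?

Yes

Explore from web2.
Distance 1: reach cache2, db1, lb1.
Found lb1.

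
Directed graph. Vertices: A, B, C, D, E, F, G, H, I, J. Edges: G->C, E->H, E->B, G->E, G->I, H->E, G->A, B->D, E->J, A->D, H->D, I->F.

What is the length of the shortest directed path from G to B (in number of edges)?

2

Distance 0: G.
Distance 1: A, C, E, I.
Distance 2: B, D, F, H, J — contains B.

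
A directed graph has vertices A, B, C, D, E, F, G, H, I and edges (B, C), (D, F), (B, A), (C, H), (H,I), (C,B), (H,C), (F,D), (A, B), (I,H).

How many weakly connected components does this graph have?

4

From A: component {A, B, C, H, I}.
From D: component {D, F}.
From E: component {E}.
From G: component {G}.
That's 4 components.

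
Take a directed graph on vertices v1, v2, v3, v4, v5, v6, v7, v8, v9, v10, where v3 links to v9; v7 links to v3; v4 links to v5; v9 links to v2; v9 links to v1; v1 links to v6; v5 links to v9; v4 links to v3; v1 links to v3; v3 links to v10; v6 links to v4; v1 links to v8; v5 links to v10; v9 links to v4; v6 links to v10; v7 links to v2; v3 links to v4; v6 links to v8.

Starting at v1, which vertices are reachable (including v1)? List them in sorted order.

v1, v2, v3, v4, v5, v6, v8, v9, v10

Start at v1.
Its neighbours: v3, v6, v8.
Then their neighbours: v4, v9, v10.
Then next layer: v2, v5.
Nothing further is reachable.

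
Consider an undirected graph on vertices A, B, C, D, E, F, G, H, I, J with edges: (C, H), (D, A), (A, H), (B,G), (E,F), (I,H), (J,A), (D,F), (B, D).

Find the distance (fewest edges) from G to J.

4

Distance 0: G.
Distance 1: B.
Distance 2: D.
Distance 3: A, F.
Distance 4: E, H, J — contains J.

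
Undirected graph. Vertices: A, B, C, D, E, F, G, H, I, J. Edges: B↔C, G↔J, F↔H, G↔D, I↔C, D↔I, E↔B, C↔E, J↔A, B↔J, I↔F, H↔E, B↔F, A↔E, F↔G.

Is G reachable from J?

Yes

Explore from J.
Distance 1: reach A, B, G.
Found G.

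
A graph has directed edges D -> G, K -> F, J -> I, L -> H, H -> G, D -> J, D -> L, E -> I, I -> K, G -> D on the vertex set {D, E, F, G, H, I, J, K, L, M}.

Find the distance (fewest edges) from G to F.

5

Distance 0: G.
Distance 1: D.
Distance 2: J, L.
Distance 3: H, I.
Distance 4: K.
Distance 5: F — contains F.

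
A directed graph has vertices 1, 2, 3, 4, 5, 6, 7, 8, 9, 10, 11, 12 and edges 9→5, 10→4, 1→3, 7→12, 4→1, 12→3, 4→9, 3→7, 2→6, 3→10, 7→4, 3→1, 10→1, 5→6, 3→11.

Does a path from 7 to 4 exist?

Yes

Explore from 7.
Distance 1: reach 4, 12.
Found 4.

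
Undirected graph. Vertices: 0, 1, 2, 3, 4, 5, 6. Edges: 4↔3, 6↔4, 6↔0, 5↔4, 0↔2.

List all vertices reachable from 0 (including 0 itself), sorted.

0, 2, 3, 4, 5, 6

Start at 0.
Its neighbours: 2, 6.
Then their neighbours: 4.
Then next layer: 3, 5.
Nothing further is reachable.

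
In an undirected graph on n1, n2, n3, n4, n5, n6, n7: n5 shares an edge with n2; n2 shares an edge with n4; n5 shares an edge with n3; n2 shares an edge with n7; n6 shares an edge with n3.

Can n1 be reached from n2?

Explore from n2.
Distance 1: reach n4, n5, n7.
Distance 2: reach n3.
Distance 3: reach n6.
The search is exhausted without reaching n1; it lies in a different component.

No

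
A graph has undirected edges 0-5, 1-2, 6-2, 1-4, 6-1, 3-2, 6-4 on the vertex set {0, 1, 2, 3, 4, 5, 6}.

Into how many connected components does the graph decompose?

From 0: component {0, 5}.
From 1: component {1, 2, 3, 4, 6}.
That's 2 components.

2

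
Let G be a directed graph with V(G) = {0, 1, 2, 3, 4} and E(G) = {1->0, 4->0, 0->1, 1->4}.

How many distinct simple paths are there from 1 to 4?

1

1→4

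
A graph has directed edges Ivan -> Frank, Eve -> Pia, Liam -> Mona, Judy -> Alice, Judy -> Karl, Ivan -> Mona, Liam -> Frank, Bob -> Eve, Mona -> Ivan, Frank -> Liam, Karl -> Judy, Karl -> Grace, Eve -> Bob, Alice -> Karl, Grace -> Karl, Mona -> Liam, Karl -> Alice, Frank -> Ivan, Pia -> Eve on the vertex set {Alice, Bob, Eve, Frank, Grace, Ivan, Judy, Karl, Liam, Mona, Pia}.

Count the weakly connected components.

3

From Alice: component {Alice, Grace, Judy, Karl}.
From Bob: component {Bob, Eve, Pia}.
From Frank: component {Frank, Ivan, Liam, Mona}.
That's 3 components.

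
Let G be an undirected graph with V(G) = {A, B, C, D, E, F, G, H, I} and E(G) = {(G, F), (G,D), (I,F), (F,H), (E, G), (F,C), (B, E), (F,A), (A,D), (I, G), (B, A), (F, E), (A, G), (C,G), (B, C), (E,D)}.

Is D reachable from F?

Explore from F.
Distance 1: reach A, C, E, G, H, I.
Distance 2: reach B, D.
Found D.

Yes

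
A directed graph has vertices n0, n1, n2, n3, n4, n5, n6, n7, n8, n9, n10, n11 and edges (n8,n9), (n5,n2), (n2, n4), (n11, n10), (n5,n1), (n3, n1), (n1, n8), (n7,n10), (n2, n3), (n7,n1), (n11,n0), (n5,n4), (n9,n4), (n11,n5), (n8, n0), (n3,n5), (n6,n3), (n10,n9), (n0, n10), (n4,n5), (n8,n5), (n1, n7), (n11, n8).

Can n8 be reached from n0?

Explore from n0.
Distance 1: reach n10.
Distance 2: reach n9.
Distance 3: reach n4.
Distance 4: reach n5.
Distance 5: reach n1, n2.
Distance 6: reach n3, n7, n8.
Found n8.

Yes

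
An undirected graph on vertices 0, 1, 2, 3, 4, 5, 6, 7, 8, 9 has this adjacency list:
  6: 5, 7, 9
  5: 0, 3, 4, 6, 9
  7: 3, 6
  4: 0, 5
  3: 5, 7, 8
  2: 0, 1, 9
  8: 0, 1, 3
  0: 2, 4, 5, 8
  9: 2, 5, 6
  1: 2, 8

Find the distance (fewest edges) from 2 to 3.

3

Distance 0: 2.
Distance 1: 0, 1, 9.
Distance 2: 4, 5, 6, 8.
Distance 3: 3, 7 — contains 3.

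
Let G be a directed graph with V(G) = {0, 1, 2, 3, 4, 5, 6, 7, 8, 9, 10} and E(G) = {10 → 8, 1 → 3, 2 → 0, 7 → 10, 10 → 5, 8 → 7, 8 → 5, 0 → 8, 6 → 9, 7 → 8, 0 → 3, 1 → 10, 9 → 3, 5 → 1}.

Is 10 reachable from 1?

Explore from 1.
Distance 1: reach 3, 10.
Found 10.

Yes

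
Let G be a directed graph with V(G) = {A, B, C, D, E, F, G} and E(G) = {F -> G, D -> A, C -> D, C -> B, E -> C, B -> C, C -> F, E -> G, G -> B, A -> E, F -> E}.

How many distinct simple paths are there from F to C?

3

F→E→C
F→E→G→B→C
F→G→B→C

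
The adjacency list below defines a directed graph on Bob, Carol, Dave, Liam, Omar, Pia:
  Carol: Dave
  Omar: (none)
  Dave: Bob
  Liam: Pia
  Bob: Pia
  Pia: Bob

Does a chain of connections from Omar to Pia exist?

No

Omar has no outgoing edges, so nothing is reachable from it.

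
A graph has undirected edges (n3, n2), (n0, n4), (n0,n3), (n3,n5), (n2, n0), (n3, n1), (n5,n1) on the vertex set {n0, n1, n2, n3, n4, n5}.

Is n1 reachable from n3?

Explore from n3.
Distance 1: reach n0, n1, n2, n5.
Found n1.

Yes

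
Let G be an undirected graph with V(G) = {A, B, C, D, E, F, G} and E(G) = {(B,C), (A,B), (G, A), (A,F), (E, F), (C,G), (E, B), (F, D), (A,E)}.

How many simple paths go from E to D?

4

E–A–F–D
E–B–A–F–D
E–B–C–G–A–F–D
E–F–D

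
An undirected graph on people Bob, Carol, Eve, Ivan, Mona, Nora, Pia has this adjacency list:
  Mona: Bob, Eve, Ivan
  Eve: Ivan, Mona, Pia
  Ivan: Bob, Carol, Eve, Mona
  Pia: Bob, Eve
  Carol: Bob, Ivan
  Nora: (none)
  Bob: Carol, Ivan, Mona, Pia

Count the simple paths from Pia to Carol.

Pia–Bob–Carol
Pia–Bob–Ivan–Carol
Pia–Bob–Mona–Eve–Ivan–Carol
Pia–Bob–Mona–Ivan–Carol
Pia–Eve–Ivan–Bob–Carol
Pia–Eve–Ivan–Carol
Pia–Eve–Ivan–Mona–Bob–Carol
Pia–Eve–Mona–Bob–Carol
Pia–Eve–Mona–Bob–Ivan–Carol
Pia–Eve–Mona–Ivan–Bob–Carol
Pia–Eve–Mona–Ivan–Carol

11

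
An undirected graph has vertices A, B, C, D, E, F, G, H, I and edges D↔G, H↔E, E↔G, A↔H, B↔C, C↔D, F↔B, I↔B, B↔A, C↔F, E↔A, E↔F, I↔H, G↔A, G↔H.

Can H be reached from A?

Yes

Explore from A.
Distance 1: reach B, E, G, H.
Found H.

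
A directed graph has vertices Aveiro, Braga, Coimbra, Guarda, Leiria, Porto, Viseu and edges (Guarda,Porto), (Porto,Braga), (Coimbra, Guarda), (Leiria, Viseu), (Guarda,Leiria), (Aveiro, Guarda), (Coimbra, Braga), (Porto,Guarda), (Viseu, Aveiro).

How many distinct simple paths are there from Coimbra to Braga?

2

Coimbra→Braga
Coimbra→Guarda→Porto→Braga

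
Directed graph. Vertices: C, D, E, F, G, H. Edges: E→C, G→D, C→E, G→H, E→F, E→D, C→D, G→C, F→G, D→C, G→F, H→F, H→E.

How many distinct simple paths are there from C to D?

C→D
C→E→D
C→E→F→G→D

3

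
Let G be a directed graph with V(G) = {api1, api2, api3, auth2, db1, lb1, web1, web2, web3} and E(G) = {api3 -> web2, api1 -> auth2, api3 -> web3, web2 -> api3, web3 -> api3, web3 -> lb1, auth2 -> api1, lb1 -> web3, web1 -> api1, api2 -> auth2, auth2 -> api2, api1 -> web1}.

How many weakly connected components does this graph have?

3

From api1: component {api1, api2, auth2, web1}.
From api3: component {api3, lb1, web2, web3}.
From db1: component {db1}.
That's 3 components.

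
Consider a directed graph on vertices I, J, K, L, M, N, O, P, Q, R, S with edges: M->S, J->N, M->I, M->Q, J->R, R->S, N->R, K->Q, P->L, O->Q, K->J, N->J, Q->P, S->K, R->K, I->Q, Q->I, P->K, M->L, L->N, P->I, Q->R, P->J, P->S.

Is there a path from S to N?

Explore from S.
Distance 1: reach K.
Distance 2: reach J, Q.
Distance 3: reach I, N, P, R.
Found N.

Yes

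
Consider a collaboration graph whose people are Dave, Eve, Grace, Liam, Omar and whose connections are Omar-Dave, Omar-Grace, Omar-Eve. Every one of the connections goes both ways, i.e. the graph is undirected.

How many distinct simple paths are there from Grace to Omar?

1

Grace–Omar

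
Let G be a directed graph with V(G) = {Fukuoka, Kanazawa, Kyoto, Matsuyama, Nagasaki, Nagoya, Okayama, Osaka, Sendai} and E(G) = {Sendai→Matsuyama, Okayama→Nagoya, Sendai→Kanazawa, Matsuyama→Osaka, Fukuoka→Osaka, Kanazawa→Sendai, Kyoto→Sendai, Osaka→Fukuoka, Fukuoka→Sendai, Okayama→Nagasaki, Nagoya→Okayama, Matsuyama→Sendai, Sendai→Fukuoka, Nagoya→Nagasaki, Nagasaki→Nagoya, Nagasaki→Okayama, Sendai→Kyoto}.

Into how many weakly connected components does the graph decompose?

2

From Fukuoka: component {Fukuoka, Kanazawa, Kyoto, Matsuyama, Osaka, Sendai}.
From Nagasaki: component {Nagasaki, Nagoya, Okayama}.
That's 2 components.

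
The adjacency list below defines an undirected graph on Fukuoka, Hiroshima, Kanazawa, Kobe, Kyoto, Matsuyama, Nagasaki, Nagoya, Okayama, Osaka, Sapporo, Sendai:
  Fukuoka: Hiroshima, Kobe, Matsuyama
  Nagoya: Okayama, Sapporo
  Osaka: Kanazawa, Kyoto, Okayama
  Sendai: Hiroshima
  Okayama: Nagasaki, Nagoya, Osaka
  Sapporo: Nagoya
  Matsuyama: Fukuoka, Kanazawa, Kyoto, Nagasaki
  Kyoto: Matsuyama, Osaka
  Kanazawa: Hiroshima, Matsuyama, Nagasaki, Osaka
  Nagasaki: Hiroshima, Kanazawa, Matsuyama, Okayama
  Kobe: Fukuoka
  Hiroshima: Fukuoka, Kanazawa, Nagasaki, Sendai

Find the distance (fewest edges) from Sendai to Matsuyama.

3

Distance 0: Sendai.
Distance 1: Hiroshima.
Distance 2: Fukuoka, Kanazawa, Nagasaki.
Distance 3: Kobe, Matsuyama, Okayama, Osaka — contains Matsuyama.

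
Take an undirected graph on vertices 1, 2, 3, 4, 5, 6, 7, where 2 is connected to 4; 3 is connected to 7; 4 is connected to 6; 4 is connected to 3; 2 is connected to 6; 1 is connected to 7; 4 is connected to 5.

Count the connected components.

1

From 1: component {1, 2, 3, 4, 5, 6, 7}.
That's 1 component.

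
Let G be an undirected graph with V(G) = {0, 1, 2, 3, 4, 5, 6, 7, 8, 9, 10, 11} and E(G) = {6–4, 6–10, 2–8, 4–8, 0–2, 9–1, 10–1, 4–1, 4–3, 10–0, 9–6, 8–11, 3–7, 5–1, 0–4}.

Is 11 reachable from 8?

Yes

Explore from 8.
Distance 1: reach 2, 4, 11.
Found 11.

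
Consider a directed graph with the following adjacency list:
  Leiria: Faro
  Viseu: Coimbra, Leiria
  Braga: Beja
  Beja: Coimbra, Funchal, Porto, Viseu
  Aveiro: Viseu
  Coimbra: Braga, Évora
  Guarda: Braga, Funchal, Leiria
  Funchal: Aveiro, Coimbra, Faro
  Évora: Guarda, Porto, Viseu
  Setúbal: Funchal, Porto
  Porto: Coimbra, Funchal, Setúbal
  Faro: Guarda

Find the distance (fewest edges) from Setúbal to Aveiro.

2

Distance 0: Setúbal.
Distance 1: Funchal, Porto.
Distance 2: Aveiro, Coimbra, Faro — contains Aveiro.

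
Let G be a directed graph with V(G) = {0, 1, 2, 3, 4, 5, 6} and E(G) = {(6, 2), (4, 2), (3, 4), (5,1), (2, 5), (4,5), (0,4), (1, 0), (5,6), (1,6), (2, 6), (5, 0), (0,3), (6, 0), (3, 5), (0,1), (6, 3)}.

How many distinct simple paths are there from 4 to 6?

4→2→5→0→1→6
4→2→5→1→6
4→2→5→6
4→2→6
4→5→0→1→6
4→5→1→6
4→5→6

7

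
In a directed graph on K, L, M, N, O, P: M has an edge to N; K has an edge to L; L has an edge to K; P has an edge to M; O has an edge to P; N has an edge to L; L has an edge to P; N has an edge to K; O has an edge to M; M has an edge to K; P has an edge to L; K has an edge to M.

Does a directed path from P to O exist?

No

Explore from P.
Distance 1: reach L, M.
Distance 2: reach K, N.
The search from P is exhausted; no directed path reaches O.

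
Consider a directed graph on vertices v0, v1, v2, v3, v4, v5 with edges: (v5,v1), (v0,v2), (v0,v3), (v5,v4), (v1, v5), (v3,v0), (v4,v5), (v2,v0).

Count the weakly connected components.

From v0: component {v0, v2, v3}.
From v1: component {v1, v4, v5}.
That's 2 components.

2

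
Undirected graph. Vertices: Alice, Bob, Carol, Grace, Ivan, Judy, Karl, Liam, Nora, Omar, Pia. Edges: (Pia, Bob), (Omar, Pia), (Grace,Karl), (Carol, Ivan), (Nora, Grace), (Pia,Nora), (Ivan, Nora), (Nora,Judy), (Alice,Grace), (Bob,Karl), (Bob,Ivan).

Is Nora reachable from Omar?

Yes

Explore from Omar.
Distance 1: reach Pia.
Distance 2: reach Bob, Nora.
Found Nora.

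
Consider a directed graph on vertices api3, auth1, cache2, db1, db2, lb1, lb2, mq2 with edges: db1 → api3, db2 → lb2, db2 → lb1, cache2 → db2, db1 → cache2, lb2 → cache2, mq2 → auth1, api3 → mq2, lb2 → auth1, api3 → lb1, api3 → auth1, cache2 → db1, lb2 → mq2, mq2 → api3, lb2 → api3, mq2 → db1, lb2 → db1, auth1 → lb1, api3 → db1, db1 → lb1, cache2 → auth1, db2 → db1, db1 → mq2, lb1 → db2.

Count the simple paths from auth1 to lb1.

1

auth1→lb1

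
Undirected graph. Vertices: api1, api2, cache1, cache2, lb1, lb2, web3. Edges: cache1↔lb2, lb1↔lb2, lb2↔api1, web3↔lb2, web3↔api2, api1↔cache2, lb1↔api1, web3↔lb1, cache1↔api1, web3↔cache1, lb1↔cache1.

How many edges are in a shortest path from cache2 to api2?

Distance 0: cache2.
Distance 1: api1.
Distance 2: cache1, lb1, lb2.
Distance 3: web3.
Distance 4: api2 — contains api2.

4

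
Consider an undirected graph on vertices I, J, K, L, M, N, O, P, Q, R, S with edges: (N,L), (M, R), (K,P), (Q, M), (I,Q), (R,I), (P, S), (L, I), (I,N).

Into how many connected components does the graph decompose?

From I: component {I, L, M, N, Q, R}.
From J: component {J}.
From K: component {K, P, S}.
From O: component {O}.
That's 4 components.

4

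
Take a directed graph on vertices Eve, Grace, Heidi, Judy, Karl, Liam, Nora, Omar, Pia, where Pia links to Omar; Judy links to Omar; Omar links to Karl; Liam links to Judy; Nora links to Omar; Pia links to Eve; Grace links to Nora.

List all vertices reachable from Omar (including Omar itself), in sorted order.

Karl, Omar

Start at Omar.
Its neighbours: Karl.
Nothing further is reachable.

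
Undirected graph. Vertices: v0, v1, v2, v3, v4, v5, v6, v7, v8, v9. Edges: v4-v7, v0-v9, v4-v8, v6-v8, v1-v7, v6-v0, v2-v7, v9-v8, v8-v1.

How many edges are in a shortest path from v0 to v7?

Distance 0: v0.
Distance 1: v6, v9.
Distance 2: v8.
Distance 3: v1, v4.
Distance 4: v7 — contains v7.

4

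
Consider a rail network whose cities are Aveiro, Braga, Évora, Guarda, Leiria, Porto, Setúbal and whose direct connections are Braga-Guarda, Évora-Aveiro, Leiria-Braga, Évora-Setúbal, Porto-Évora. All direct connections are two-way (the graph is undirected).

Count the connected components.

2

From Aveiro: component {Aveiro, Évora, Porto, Setúbal}.
From Braga: component {Braga, Guarda, Leiria}.
That's 2 components.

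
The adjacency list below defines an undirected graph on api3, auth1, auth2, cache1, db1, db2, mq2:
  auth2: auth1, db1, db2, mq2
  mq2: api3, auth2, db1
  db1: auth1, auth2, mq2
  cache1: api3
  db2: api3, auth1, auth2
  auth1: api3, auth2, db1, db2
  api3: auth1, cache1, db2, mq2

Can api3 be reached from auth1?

Yes

Explore from auth1.
Distance 1: reach api3, auth2, db1, db2.
Found api3.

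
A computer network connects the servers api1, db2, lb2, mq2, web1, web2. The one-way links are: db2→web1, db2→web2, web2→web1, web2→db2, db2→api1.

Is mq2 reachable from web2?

Explore from web2.
Distance 1: reach db2, web1.
Distance 2: reach api1.
The search from web2 is exhausted; no directed path reaches mq2.

No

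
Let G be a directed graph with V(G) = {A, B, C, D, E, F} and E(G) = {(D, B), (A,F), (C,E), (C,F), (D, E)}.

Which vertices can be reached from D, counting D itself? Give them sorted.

B, D, E

Start at D.
Its neighbours: B, E.
Nothing further is reachable.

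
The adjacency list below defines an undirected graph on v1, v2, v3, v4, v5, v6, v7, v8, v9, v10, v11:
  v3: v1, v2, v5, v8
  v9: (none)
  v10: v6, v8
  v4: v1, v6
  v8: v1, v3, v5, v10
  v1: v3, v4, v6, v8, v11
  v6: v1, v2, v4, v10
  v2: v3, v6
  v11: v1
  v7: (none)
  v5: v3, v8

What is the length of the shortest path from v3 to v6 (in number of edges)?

Distance 0: v3.
Distance 1: v1, v2, v5, v8.
Distance 2: v4, v6, v10, v11 — contains v6.

2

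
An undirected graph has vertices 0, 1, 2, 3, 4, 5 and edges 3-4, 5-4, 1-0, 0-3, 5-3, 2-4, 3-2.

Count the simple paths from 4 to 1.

3

4–2–3–0–1
4–3–0–1
4–5–3–0–1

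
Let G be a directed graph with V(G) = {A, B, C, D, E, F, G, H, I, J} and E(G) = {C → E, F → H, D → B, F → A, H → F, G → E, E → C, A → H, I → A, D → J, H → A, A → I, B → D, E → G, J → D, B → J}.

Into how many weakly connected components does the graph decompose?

3

From A: component {A, F, H, I}.
From B: component {B, D, J}.
From C: component {C, E, G}.
That's 3 components.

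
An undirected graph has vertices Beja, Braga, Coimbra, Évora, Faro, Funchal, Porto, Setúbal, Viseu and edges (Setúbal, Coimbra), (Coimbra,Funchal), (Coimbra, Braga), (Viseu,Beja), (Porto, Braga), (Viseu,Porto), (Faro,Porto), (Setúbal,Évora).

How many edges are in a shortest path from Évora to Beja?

6

Distance 0: Évora.
Distance 1: Setúbal.
Distance 2: Coimbra.
Distance 3: Braga, Funchal.
Distance 4: Porto.
Distance 5: Faro, Viseu.
Distance 6: Beja — contains Beja.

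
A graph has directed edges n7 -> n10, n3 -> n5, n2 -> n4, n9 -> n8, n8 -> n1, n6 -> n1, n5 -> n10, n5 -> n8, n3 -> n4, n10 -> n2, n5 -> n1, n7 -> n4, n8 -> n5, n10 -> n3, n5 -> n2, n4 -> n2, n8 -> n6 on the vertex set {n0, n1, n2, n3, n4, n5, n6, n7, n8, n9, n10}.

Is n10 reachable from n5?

Explore from n5.
Distance 1: reach n1, n2, n8, n10.
Found n10.

Yes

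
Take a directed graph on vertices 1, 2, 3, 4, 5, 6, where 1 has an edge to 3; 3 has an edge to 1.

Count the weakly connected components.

5

From 1: component {1, 3}.
From 2: component {2}.
From 4: component {4}.
From 5: component {5}.
From 6: component {6}.
That's 5 components.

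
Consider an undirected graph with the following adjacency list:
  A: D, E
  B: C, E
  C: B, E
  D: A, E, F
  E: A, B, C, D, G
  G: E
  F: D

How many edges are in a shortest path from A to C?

Distance 0: A.
Distance 1: D, E.
Distance 2: B, C, F, G — contains C.

2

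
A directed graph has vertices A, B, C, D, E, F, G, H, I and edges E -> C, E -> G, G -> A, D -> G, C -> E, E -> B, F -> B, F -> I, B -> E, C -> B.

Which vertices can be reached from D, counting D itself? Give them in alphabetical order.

A, D, G

Start at D.
Its neighbours: G.
Then their neighbours: A.
Nothing further is reachable.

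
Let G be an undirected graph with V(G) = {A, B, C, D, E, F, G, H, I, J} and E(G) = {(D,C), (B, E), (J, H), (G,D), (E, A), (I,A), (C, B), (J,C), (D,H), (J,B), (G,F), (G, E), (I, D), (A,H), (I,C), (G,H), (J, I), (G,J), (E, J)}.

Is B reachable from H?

Explore from H.
Distance 1: reach A, D, G, J.
Distance 2: reach B, C, E, F, I.
Found B.

Yes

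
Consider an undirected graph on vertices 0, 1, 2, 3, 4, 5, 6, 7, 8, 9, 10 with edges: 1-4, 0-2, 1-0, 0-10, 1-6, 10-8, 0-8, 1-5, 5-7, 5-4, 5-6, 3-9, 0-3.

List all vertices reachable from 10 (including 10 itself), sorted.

Start at 10.
Its neighbours: 0, 8.
Then their neighbours: 1, 2, 3.
Then next layer: 4, 5, 6, 9.
Then next layer: 7.
Every vertex is now reached.

0, 1, 2, 3, 4, 5, 6, 7, 8, 9, 10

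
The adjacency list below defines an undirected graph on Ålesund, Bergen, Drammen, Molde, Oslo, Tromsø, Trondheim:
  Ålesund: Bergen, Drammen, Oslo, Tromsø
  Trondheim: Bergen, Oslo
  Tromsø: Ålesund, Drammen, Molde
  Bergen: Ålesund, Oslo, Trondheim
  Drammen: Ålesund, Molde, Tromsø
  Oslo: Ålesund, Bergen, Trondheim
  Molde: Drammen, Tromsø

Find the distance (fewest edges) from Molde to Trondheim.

4

Distance 0: Molde.
Distance 1: Drammen, Tromsø.
Distance 2: Ålesund.
Distance 3: Bergen, Oslo.
Distance 4: Trondheim — contains Trondheim.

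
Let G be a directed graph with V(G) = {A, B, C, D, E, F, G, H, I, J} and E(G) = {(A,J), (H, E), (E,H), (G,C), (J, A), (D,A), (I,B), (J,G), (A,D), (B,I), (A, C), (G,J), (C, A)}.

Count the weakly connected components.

From A: component {A, C, D, G, J}.
From B: component {B, I}.
From E: component {E, H}.
From F: component {F}.
That's 4 components.

4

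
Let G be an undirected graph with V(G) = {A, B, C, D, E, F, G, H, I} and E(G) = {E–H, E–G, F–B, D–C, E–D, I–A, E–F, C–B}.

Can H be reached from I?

Explore from I.
Distance 1: reach A.
The search is exhausted without reaching H; it lies in a different component.

No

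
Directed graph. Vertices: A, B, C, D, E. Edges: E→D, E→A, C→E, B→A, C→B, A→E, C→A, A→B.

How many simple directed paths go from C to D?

C→A→E→D
C→B→A→E→D
C→E→D

3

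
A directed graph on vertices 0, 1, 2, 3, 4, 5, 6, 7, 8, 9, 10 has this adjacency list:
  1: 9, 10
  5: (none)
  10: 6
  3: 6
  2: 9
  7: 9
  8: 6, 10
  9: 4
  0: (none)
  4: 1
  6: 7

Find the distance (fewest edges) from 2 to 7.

Distance 0: 2.
Distance 1: 9.
Distance 2: 4.
Distance 3: 1.
Distance 4: 10.
Distance 5: 6.
Distance 6: 7 — contains 7.

6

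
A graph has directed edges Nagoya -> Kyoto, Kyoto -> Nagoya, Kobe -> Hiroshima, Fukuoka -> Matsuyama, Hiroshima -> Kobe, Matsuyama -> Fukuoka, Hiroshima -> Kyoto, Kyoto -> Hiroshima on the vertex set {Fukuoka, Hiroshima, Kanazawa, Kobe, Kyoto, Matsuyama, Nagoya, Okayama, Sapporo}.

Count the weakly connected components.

From Fukuoka: component {Fukuoka, Matsuyama}.
From Hiroshima: component {Hiroshima, Kobe, Kyoto, Nagoya}.
From Kanazawa: component {Kanazawa}.
From Okayama: component {Okayama}.
From Sapporo: component {Sapporo}.
That's 5 components.

5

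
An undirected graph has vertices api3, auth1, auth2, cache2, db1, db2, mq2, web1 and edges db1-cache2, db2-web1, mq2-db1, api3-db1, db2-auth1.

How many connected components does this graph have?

3

From api3: component {api3, cache2, db1, mq2}.
From auth1: component {auth1, db2, web1}.
From auth2: component {auth2}.
That's 3 components.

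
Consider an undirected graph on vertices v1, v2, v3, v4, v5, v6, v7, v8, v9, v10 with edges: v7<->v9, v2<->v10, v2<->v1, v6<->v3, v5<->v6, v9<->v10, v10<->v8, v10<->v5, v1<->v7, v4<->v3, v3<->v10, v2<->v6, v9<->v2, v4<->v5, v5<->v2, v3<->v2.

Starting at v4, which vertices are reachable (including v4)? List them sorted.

v1, v2, v3, v4, v5, v6, v7, v8, v9, v10

Start at v4.
Its neighbours: v3, v5.
Then their neighbours: v2, v6, v10.
Then next layer: v1, v8, v9.
Then next layer: v7.
Every vertex is now reached.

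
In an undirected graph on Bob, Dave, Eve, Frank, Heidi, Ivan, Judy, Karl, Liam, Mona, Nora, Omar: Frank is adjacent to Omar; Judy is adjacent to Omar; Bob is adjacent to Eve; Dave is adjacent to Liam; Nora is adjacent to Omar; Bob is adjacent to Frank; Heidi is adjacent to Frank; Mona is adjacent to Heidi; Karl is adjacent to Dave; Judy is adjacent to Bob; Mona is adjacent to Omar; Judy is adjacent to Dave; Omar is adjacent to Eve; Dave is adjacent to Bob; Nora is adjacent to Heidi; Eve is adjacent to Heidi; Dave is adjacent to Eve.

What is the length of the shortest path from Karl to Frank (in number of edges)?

3

Distance 0: Karl.
Distance 1: Dave.
Distance 2: Bob, Eve, Judy, Liam.
Distance 3: Frank, Heidi, Omar — contains Frank.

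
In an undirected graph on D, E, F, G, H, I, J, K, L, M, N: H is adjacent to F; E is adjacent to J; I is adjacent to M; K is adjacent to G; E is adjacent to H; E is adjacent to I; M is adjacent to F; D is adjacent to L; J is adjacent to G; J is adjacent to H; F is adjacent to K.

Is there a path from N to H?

N has no edges, so nothing is reachable from it.

No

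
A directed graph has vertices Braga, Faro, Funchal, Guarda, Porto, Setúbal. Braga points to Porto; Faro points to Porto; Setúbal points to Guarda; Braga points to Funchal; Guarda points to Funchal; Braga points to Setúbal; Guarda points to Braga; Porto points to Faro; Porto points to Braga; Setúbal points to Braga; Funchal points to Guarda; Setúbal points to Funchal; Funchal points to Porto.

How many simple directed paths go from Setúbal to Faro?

Setúbal→Braga→Funchal→Porto→Faro
Setúbal→Braga→Porto→Faro
Setúbal→Funchal→Guarda→Braga→Porto→Faro
Setúbal→Funchal→Porto→Faro
Setúbal→Guarda→Braga→Funchal→Porto→Faro
Setúbal→Guarda→Braga→Porto→Faro
Setúbal→Guarda→Funchal→Porto→Faro

7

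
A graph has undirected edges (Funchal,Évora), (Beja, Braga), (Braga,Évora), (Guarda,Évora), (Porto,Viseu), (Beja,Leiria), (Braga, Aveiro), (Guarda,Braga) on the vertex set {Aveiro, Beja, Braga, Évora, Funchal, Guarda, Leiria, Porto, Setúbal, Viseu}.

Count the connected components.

From Aveiro: component {Aveiro, Beja, Braga, Évora, Funchal, Guarda, Leiria}.
From Porto: component {Porto, Viseu}.
From Setúbal: component {Setúbal}.
That's 3 components.

3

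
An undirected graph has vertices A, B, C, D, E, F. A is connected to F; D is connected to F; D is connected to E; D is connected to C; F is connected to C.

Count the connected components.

2

From A: component {A, C, D, E, F}.
From B: component {B}.
That's 2 components.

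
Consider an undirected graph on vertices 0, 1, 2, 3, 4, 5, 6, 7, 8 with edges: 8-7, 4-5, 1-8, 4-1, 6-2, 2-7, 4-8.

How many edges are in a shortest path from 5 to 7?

Distance 0: 5.
Distance 1: 4.
Distance 2: 1, 8.
Distance 3: 7 — contains 7.

3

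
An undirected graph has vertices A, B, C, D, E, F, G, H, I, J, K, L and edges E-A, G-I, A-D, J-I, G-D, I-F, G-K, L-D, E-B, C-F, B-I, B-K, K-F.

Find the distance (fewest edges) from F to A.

Distance 0: F.
Distance 1: C, I, K.
Distance 2: B, G, J.
Distance 3: D, E.
Distance 4: A, L — contains A.

4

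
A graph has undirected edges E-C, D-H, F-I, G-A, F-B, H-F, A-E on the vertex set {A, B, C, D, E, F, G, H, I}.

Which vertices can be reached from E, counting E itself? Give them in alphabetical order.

Start at E.
Its neighbours: A, C.
Then their neighbours: G.
Nothing further is reachable.

A, C, E, G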